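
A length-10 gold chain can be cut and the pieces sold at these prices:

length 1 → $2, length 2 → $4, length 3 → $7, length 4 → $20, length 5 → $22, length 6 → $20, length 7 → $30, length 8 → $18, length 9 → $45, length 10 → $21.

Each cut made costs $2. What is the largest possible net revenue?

Consider every possible first cut. r[k] is the best of p[i]+r[k−i] over all sellable i≤k, charging 2 whenever i<k.
r[1] = 2
r[2] = 4
r[3] = 7
r[4] = 20
r[5] = 22
r[6] = 22  (first piece 1, then r[5]=22)
r[7] = 30
r[8] = 38  (first piece 4, then r[4]=20)
r[9] = 45
r[10] = 45  (first piece 1, then r[9]=45)
One optimal plan: pieces 9 + 1 (1 cut) → $47 − $2 = $45.

45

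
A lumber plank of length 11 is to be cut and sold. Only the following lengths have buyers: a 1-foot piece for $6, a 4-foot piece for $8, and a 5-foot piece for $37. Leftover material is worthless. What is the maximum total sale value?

80

Let f[k] be the best obtainable value from length k. For each k, try every first piece i and keep the best of price[i] + f[k−i].
f[1] = 6
f[2] = 12  (first piece 1, then f[1]=6)
f[3] = 18  (first piece 1, then f[2]=12)
f[4] = 24  (first piece 1, then f[3]=18)
f[5] = 37
f[6] = 43  (first piece 1, then f[5]=37)
f[7] = 49  (first piece 1, then f[6]=43)
f[8] = 55  (first piece 1, then f[7]=49)
f[9] = 61  (first piece 1, then f[8]=55)
f[10] = 74  (first piece 5, then f[5]=37)
f[11] = 80  (first piece 1, then f[10]=74)
One optimal cutting: 5 + 5 + 1 → $80.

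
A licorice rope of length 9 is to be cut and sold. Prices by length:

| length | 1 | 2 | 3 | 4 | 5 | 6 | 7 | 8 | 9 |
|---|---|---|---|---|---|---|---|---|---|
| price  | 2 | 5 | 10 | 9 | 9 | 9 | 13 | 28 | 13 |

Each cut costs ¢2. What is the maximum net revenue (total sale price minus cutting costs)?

Let r[k] be the best obtainable value from length k. For each k, try every first piece i and keep the best of price[i] + r[k−i] minus the 2 cut fee when i<k.
r[1] = 2
r[2] = 5
r[3] = 10
r[4] = 10  (first piece 1, then r[3]=10)
r[5] = 13  (first piece 2, then r[3]=10)
r[6] = 18  (first piece 3, then r[3]=10)
r[7] = 18  (first piece 1, then r[6]=18)
r[8] = 28
r[9] = 28  (first piece 1, then r[8]=28)
One optimal plan: pieces 8 + 1 (1 cut) → ¢30 − ¢2 = ¢28.

28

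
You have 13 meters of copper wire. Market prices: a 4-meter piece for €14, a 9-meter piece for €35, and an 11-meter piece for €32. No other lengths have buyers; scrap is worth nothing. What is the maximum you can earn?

49

Consider every possible first cut. f[k] is the best of p[i]+f[k−i] over all sellable i≤k.
f[1] = 0
f[2] = 0
f[3] = 0
f[4] = 14
f[5] = 14
f[6] = 14
f[7] = 14
f[8] = 28  (first piece 4, then f[4]=14)
f[9] = max(14+14, 35+0) = 35
f[10] = max(14+14, 35+0) = 35
f[11] = max(14+14, 35+0, 32+0) = 35
f[12] = max(14+28, 35+0, 32+0) = 42
f[13] = max(14+35, 35+14, 32+0) = 49
One optimal cutting: 9 + 4 → €49.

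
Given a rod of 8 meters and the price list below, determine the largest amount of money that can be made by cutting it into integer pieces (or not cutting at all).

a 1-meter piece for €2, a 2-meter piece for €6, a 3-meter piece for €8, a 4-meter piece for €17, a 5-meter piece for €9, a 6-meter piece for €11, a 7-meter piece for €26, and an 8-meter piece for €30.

34

Let v[k] be the best obtainable value from length k. For each k, try every first piece i and keep the best of price[i] + v[k−i].
v[1] = 2
v[2] = 6
v[3] = 8  (first piece 1, then v[2]=6)
v[4] = 17
v[5] = 19  (first piece 1, then v[4]=17)
v[6] = 23  (first piece 2, then v[4]=17)
v[7] = 26
v[8] = 34  (first piece 4, then v[4]=17)
One optimal cutting: 4 + 4 → €17 + €17 = €34.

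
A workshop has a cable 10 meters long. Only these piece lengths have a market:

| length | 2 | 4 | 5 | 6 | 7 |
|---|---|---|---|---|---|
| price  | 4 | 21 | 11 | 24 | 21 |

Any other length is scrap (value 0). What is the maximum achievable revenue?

46

Let best[k] be the best obtainable value from length k. For each k, try every first piece i and keep the best of price[i] + best[k−i].
best[1] = 0
best[2] = 4
best[3] = 4
best[4] = 21
best[5] = 21
best[6] = 25  (first piece 2, then best[4]=21)
best[7] = 25
best[8] = 42  (first piece 4, then best[4]=21)
best[9] = 42
best[10] = 46  (first piece 2, then best[8]=42)
One optimal cutting: 4 + 4 + 2 → 46.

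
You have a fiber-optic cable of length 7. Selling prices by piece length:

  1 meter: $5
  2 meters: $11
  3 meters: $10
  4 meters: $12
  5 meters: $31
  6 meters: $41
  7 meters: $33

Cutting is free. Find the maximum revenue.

46

Let v[k] be the best obtainable value from length k. For each k, try every first piece i and keep the best of price[i] + v[k−i].
v[1] = 5
v[2] = 11
v[3] = 16  (first piece 1, then v[2]=11)
v[4] = 22  (first piece 2, then v[2]=11)
v[5] = 31
v[6] = 41
v[7] = 46  (first piece 1, then v[6]=41)
One optimal cutting: 6 + 1 → $41 + $5 = $46.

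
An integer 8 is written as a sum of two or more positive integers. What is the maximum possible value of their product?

Let P[k] be the best product for length k (with at least one cut). For each first piece i, the rest contributes max(k−i, P[k−i]).
P[2] = 1·max(1,0) = 1·1 = 1
P[3] = max(1·2, 2·1) = 2
P[4] = max(1·3, 2·2, 3·1) = 4
P[5] = max(1·4, 2·3, 3·2, 4·1) = 6
P[6] = max(1·6, 2·4, 3·3, 4·2, 5·1) = 9
P[7] = max(1·9, 2·6, 3·4, 4·3, 5·2, 6·1) = 12
P[8] = max(1·12, 2·9, 3·6, …, 6·2, 7·1) = 18
One optimal split: 3 + 3 + 2; product 3·3·2 = 18.

18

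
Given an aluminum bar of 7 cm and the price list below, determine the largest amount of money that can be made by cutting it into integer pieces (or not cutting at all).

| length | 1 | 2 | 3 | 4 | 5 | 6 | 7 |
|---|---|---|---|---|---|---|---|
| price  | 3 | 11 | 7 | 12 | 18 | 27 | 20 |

36

Let R[k] be the best obtainable value from length k. For each k, try every first piece i and keep the best of price[i] + R[k−i].
R[1] = 3
R[2] = 11
R[3] = 14  (first piece 1, then R[2]=11)
R[4] = 22  (first piece 2, then R[2]=11)
R[5] = 25  (first piece 1, then R[4]=22)
R[6] = 33  (first piece 2, then R[4]=22)
R[7] = 36  (first piece 1, then R[6]=33)
One optimal cutting: 2 + 2 + 2 + 1 → $11 + $11 + $11 + $3 = $36.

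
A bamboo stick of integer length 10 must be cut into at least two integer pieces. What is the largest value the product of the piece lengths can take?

36

Fill prod[k] for k=2..10: at each k try every first piece i and multiply by the better of (k−i) uncut or prod[k−i].
Small cases: prod[2]=1, prod[3]=2, prod[4]=4, prod[5]=6.
prod[6] = 3×max(3,2) = 3×3 = 9
prod[7] = 2×max(5,6) = 2×6 = 12
prod[8] = 2×max(6,9) = 2×9 = 18
prod[9] = 3×max(6,9) = 3×9 = 27
prod[10] = 2×max(8,18) = 2×18 = 36
One optimal split: 3 + 3 + 2 + 2; product 3×3×2×2 = 36.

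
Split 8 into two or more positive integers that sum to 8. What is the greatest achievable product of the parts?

18

Define g[k] = max over 1≤i<k of i · max(k−i, g[k−i]); the inner max lets the remainder stay uncut if that's better.
Small cases: g[2]=1.
g[3] = max(1*2, 2*1) = 2
g[4] = max(1*3, 2*2, 3*1) = 4
g[5] = max(1*4, 2*3, 3*2, 4*1) = 6
g[6] = max(1*6, 2*4, 3*3, 4*2, 5*1) = 9
g[7] = max(1*9, 2*6, 3*4, 4*3, 5*2, 6*1) = 12
g[8] = max(1*12, 2*9, 3*6, …, 6*2, 7*1) = 18
One optimal split: 3 + 3 + 2; product 3*3*2 = 18.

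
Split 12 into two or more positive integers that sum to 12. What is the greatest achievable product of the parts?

81

Define m[k] = max over 1≤i<k of i · max(k−i, m[k−i]); the inner max lets the remainder stay uncut if that's better.
m[2] = 1*max(1,0) = 1*1 = 1
m[3] = 1*max(2,1) = 1*2 = 2
m[4] = 2*max(2,1) = 2*2 = 4
m[5] = 2*max(3,2) = 2*3 = 6
m[6] = 3*max(3,2) = 3*3 = 9
m[7] = 2*max(5,6) = 2*6 = 12
m[8] = 2*max(6,9) = 2*9 = 18
m[9] = 3*max(6,9) = 3*9 = 27
m[10] = 2*max(8,18) = 2*18 = 36
m[11] = 2*max(9,27) = 2*27 = 54
m[12] = 3*max(9,27) = 3*27 = 81
One optimal split: 3 + 3 + 3 + 3; product 3*3*3*3 = 81.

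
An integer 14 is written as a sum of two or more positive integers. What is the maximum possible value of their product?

Fill m[k] for k=2..14: at each k try every first piece i and multiply by the better of (k−i) uncut or m[k−i].
m[2] = 1·max(1,0) = 1·1 = 1
m[3] = max(1·2, 2·1) = 2
m[4] = max(1·3, 2·2, 3·1) = 4
m[5] = max(1·4, 2·3, 3·2, 4·1) = 6
m[6] = max(1·6, 2·4, 3·3, 4·2, 5·1) = 9
m[7] = max(1·9, 2·6, 3·4, 4·3, 5·2, 6·1) = 12
m[8] = max(1·12, 2·9, 3·6, …, 6·2, 7·1) = 18
m[9] = max(1·18, 2·12, 3·9, …, 7·2, 8·1) = 27
m[10] = max(1·27, 2·18, 3·12, …, 8·2, 9·1) = 36
m[11] = max(1·36, 2·27, 3·18, …, 9·2, 10·1) = 54
m[12] = max(1·54, 2·36, 3·27, …, 10·2, 11·1) = 81
m[13] = max(1·81, 2·54, 3·36, …, 11·2, 12·1) = 108
m[14] = max(1·108, 2·81, 3·54, …, 12·2, 13·1) = 162
One optimal split: 3 + 3 + 3 + 3 + 2; product 3·3·3·3·2 = 162.

162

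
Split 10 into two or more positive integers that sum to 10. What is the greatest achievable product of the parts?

Let m[k] be the best product for length k (with at least one cut). For each first piece i, the rest contributes max(k−i, m[k−i]).
m[2] = 1*max(1,0) = 1*1 = 1
m[3] = max(1*2, 2*1) = 2
m[4] = max(1*3, 2*2, 3*1) = 4
m[5] = max(1*4, 2*3, 3*2, 4*1) = 6
m[6] = max(1*6, 2*4, 3*3, 4*2, 5*1) = 9
m[7] = max(1*9, 2*6, 3*4, 4*3, 5*2, 6*1) = 12
m[8] = max(1*12, 2*9, 3*6, …, 6*2, 7*1) = 18
m[9] = max(1*18, 2*12, 3*9, …, 7*2, 8*1) = 27
m[10] = max(1*27, 2*18, 3*12, …, 8*2, 9*1) = 36
One optimal split: 3 + 3 + 2 + 2; product 3*3*2*2 = 36.

36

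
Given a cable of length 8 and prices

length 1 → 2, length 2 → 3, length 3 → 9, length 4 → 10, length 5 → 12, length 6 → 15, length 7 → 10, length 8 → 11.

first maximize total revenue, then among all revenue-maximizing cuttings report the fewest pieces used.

Let r[k] be the best obtainable value from length k. For each k, try every first piece i and keep the best of price[i] + r[k−i].
r[1] = 2
r[2] = 4  (first piece 1, then r[1]=2)
r[3] = 9
r[4] = 11  (first piece 1, then r[3]=9)
r[5] = 13  (first piece 1, then r[4]=11)
r[6] = 18  (first piece 3, then r[3]=9)
r[7] = 20  (first piece 1, then r[6]=18)
r[8] = 22  (first piece 1, then r[7]=20)
Maximum revenue is 22.
Now minimize piece count subject to staying optimal: for each k, pieces[k] = 1 + min over i with p[i]+r[k−i]=r[k] of pieces[k−i].
pieces[5] = 3
pieces[6] = 2
pieces[7] = 3
pieces[8] = 4

4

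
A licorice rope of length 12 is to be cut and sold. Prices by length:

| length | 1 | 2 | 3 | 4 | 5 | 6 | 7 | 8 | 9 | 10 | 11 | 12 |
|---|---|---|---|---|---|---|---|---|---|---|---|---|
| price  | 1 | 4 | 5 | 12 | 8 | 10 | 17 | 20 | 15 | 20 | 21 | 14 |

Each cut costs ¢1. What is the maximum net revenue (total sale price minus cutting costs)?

Consider every possible first cut. net[k] is the best of p[i]+net[k−i] over all sellable i≤k, charging 1 whenever i<k.
net[1] = 1
net[2] = max(1+1-1, 4+0) = 4
net[3] = max(1+4-1, 4+1-1, 5+0) = 5
net[4] = max(1+5-1, 4+4-1, 5+1-1, 12+0) = 12
net[5] = max(1+12-1, 4+5-1, 5+4-1, 12+1-1, 8+0) = 12
net[6] = max(1+12-1, 4+12-1, 5+5-1, 12+4-1, 8+1-1, 10+0) = 15
net[7] = max(1+15-1, 4+12-1, 5+12-1, …, 10+1-1, 17+0) = 17
net[8] = max(1+17-1, 4+15-1, 5+12-1, …, 17+1-1, 20+0) = 23
net[9] = max(1+23-1, 4+17-1, 5+15-1, …, 20+1-1, 15+0) = 23
net[10] = max(1+23-1, 4+23-1, 5+17-1, …, 15+1-1, 20+0) = 26
net[11] = max(1+26-1, 4+23-1, 5+23-1, …, 20+1-1, 21+0) = 28
net[12] = max(1+28-1, 4+26-1, 5+23-1, …, 21+1-1, 14+0) = 34
One optimal plan: pieces 4 + 4 + 4 (2 cuts) → ¢36 − ¢2 = ¢34.

34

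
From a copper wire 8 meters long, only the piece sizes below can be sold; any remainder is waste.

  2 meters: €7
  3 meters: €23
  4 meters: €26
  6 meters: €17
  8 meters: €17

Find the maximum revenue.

Build r[k] bottom-up: r[k] = max over allowed piece i of (p[i] + r[k−i]).
r[1] = 0
r[2] = 7
r[3] = 23
r[4] = 26
r[5] = 30  (first piece 2, then r[3]=23)
r[6] = 46  (first piece 3, then r[3]=23)
r[7] = 49  (first piece 3, then r[4]=26)
r[8] = 53  (first piece 2, then r[6]=46)
One optimal cutting: 3 + 3 + 2 → €53.

53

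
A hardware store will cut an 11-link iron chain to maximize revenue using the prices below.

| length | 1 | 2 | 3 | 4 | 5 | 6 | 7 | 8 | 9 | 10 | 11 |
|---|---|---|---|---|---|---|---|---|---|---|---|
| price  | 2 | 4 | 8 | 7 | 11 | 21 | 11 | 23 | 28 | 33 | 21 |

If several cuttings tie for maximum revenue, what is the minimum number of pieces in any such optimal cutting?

2

Let r[k] be the best obtainable value from length k. For each k, try every first piece i and keep the best of price[i] + r[k−i].
r[1] = 2
r[2] = max(2+2, 4+0) = 4
r[3] = max(2+4, 4+2, 8+0) = 8
r[4] = max(2+8, 4+4, 8+2, 7+0) = 10
r[5] = max(2+10, 4+8, 8+4, 7+2, 11+0) = 12
r[6] = max(2+12, 4+10, 8+8, 7+4, 11+2, 21+0) = 21
r[7] = max(2+21, 4+12, 8+10, …, 21+2, 11+0) = 23
r[8] = max(2+23, 4+21, 8+12, …, 11+2, 23+0) = 25
r[9] = max(2+25, 4+23, 8+21, …, 23+2, 28+0) = 29
r[10] = max(2+29, 4+25, 8+23, …, 28+2, 33+0) = 33
r[11] = max(2+33, 4+29, 8+25, …, 33+2, 21+0) = 35
Maximum revenue is $35.
Now minimize piece count subject to staying optimal: for each k, pieces[k] = 1 + min over i with p[i]+r[k−i]=r[k] of pieces[k−i].
pieces[8] = 2
pieces[9] = 2
pieces[10] = 1
pieces[11] = 2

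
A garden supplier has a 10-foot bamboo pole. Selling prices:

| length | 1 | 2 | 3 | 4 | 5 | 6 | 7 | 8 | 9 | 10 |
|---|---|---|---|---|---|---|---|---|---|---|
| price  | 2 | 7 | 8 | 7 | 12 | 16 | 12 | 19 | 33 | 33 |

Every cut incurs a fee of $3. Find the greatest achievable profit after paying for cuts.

Let r[k] be the best obtainable value from length k. For each k, try every first piece i and keep the best of price[i] + r[k−i] minus the 3 cut fee when i<k.
r[1] = 2
r[2] = max(2+2-3, 7+0) = 7
r[3] = max(2+7-3, 7+2-3, 8+0) = 8
r[4] = max(2+8-3, 7+7-3, 8+2-3, 7+0) = 11
r[5] = max(2+11-3, 7+8-3, 8+7-3, 7+2-3, 12+0) = 12
r[6] = max(2+12-3, 7+11-3, 8+8-3, 7+7-3, 12+2-3, 16+0) = 16
r[7] = max(2+16-3, 7+12-3, 8+11-3, …, 16+2-3, 12+0) = 16
r[8] = max(2+16-3, 7+16-3, 8+12-3, …, 12+2-3, 19+0) = 20
r[9] = max(2+20-3, 7+16-3, 8+16-3, …, 19+2-3, 33+0) = 33
r[10] = max(2+33-3, 7+20-3, 8+16-3, …, 33+2-3, 33+0) = 33
Best is to make no cuts and sell whole for $33.

33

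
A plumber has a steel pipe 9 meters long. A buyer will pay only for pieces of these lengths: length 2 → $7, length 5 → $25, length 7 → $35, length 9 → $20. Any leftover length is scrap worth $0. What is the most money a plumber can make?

42

Consider every possible first cut. f[k] is the best of p[i]+f[k−i] over all sellable i≤k.
f[1] = 0
f[2] = 7
f[3] = 7
f[4] = 14  (first piece 2, then f[2]=7)
f[5] = 25
f[6] = 25
f[7] = 35
f[8] = 35
f[9] = 42  (first piece 2, then f[7]=35)
One optimal cutting: 7 + 2 → $42.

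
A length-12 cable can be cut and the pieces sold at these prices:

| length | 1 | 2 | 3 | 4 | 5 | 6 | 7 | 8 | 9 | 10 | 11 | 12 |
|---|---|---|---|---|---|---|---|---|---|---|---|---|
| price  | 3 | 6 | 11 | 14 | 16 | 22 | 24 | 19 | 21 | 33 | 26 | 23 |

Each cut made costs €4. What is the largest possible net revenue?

40

Consider every possible first cut. r[k] is the best of p[i]+r[k−i] over all sellable i≤k, charging 4 whenever i<k.
r[1] = 3
r[2] = max(3+3-4, 6+0) = 6
r[3] = max(3+6-4, 6+3-4, 11+0) = 11
r[4] = max(3+11-4, 6+6-4, 11+3-4, 14+0) = 14
r[5] = max(3+14-4, 6+11-4, 11+6-4, 14+3-4, 16+0) = 16
r[6] = max(3+16-4, 6+14-4, 11+11-4, 14+6-4, 16+3-4, 22+0) = 22
r[7] = max(3+22-4, 6+16-4, 11+14-4, …, 22+3-4, 24+0) = 24
r[8] = max(3+24-4, 6+22-4, 11+16-4, …, 24+3-4, 19+0) = 24
r[9] = max(3+24-4, 6+24-4, 11+22-4, …, 19+3-4, 21+0) = 29
r[10] = max(3+29-4, 6+24-4, 11+24-4, …, 21+3-4, 33+0) = 33
r[11] = max(3+33-4, 6+29-4, 11+24-4, …, 33+3-4, 26+0) = 34
r[12] = max(3+34-4, 6+33-4, 11+29-4, …, 26+3-4, 23+0) = 40
One optimal plan: pieces 6 + 6 (1 cut) → €44 − €4 = €40.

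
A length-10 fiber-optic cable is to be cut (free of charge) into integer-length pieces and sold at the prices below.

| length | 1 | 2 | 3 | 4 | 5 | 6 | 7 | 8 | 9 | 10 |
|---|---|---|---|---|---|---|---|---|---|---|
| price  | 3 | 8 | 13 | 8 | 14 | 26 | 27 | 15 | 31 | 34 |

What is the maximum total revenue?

42

Consider every possible first cut. r[k] is the best of p[i]+r[k−i] over all sellable i≤k.
r[1] = 3
r[2] = 8
r[3] = 13
r[4] = 16  (first piece 1, then r[3]=13)
r[5] = 21  (first piece 2, then r[3]=13)
r[6] = 26  (first piece 3, then r[3]=13)
r[7] = 29  (first piece 1, then r[6]=26)
r[8] = 34  (first piece 2, then r[6]=26)
r[9] = 39  (first piece 3, then r[6]=26)
r[10] = 42  (first piece 1, then r[9]=39)
One optimal cutting: 3 + 3 + 3 + 1 → $13 + $13 + $13 + $3 = $42.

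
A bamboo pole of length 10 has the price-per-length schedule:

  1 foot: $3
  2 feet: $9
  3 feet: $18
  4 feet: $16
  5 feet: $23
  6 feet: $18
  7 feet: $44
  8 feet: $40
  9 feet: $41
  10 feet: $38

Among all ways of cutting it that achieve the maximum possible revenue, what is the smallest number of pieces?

Let r[k] be the best obtainable value from length k. For each k, try every first piece i and keep the best of price[i] + r[k−i].
r[1] = 3
r[2] = max(3+3, 9+0) = 9
r[3] = max(3+9, 9+3, 18+0) = 18
r[4] = max(3+18, 9+9, 18+3, 16+0) = 21
r[5] = max(3+21, 9+18, 18+9, 16+3, 23+0) = 27
r[6] = max(3+27, 9+21, 18+18, 16+9, 23+3, 18+0) = 36
r[7] = max(3+36, 9+27, 18+21, …, 18+3, 44+0) = 44
r[8] = max(3+44, 9+36, 18+27, …, 44+3, 40+0) = 47
r[9] = max(3+47, 9+44, 18+36, …, 40+3, 41+0) = 54
r[10] = max(3+54, 9+47, 18+44, …, 41+3, 38+0) = 62
Maximum revenue is $62.
Now minimize piece count subject to staying optimal: for each k, pieces[k] = 1 + min over i with p[i]+r[k−i]=r[k] of pieces[k−i].
pieces[7] = 1
pieces[8] = 2
pieces[9] = 3
pieces[10] = 2

2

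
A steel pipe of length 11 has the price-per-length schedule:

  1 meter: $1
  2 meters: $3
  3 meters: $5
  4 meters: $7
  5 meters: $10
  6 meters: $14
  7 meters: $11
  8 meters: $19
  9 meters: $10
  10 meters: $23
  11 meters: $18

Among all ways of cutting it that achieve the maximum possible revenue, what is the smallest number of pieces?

Build r[k] bottom-up: r[k] = max over allowed piece i of (p[i] + r[k−i]).
r[1] = 1
r[2] = 3
r[3] = 5
r[4] = 7
r[5] = 10
r[6] = 14
r[7] = 15  (first piece 1, then r[6]=14)
r[8] = 19
r[9] = 20  (first piece 1, then r[8]=19)
r[10] = 23
r[11] = 24  (first piece 1, then r[10]=23)
Maximum revenue is $24.
Now minimize piece count subject to staying optimal: for each k, pieces[k] = 1 + min over i with p[i]+r[k−i]=r[k] of pieces[k−i].
pieces[8] = 1
pieces[9] = 2
pieces[10] = 1
pieces[11] = 2

2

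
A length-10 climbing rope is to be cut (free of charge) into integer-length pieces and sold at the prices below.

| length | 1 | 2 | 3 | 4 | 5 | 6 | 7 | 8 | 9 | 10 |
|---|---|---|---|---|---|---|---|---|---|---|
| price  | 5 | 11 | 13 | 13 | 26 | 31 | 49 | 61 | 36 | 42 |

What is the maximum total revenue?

72

Let best[k] be the best obtainable value from length k. For each k, try every first piece i and keep the best of price[i] + best[k−i].
best[1] = 5
best[2] = max(5+5, 11+0) = 11
best[3] = max(5+11, 11+5, 13+0) = 16
best[4] = max(5+16, 11+11, 13+5, 13+0) = 22
best[5] = max(5+22, 11+16, 13+11, 13+5, 26+0) = 27
best[6] = max(5+27, 11+22, 13+16, 13+11, 26+5, 31+0) = 33
best[7] = max(5+33, 11+27, 13+22, …, 31+5, 49+0) = 49
best[8] = max(5+49, 11+33, 13+27, …, 49+5, 61+0) = 61
best[9] = max(5+61, 11+49, 13+33, …, 61+5, 36+0) = 66
best[10] = max(5+66, 11+61, 13+49, …, 36+5, 42+0) = 72
One optimal cutting: 8 + 2 → €61 + €11 = €72.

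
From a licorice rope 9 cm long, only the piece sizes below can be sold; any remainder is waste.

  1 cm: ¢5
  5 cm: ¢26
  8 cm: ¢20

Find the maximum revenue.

Let f[k] be the best obtainable value from length k. For each k, try every first piece i and keep the best of price[i] + f[k−i].
f[1] = 5
f[2] = 10  (first piece 1, then f[1]=5)
f[3] = 15  (first piece 1, then f[2]=10)
f[4] = 20  (first piece 1, then f[3]=15)
f[5] = 26
f[6] = 31  (first piece 1, then f[5]=26)
f[7] = 36  (first piece 1, then f[6]=31)
f[8] = 41  (first piece 1, then f[7]=36)
f[9] = 46  (first piece 1, then f[8]=41)
One optimal cutting: 5 + 1 + 1 + 1 + 1 → ¢46.

46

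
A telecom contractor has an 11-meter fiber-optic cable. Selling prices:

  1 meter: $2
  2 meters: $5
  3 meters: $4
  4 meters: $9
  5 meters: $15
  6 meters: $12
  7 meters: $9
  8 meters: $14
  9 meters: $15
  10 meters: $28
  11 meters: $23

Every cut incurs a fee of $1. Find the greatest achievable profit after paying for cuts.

30

Let net[k] be the best obtainable value from length k. For each k, try every first piece i and keep the best of price[i] + net[k−i] minus the 1 cut fee when i<k.
net[1] = 2
net[2] = 5
net[3] = 6  (first piece 1, then net[2]=5)
net[4] = 9  (first piece 2, then net[2]=5)
net[5] = 15
net[6] = 16  (first piece 1, then net[5]=15)
net[7] = 19  (first piece 2, then net[5]=15)
net[8] = 20  (first piece 1, then net[7]=19)
net[9] = 23  (first piece 2, then net[7]=19)
net[10] = 29  (first piece 5, then net[5]=15)
net[11] = 30  (first piece 1, then net[10]=29)
One optimal plan: pieces 5 + 5 + 1 (2 cuts) → $32 − $2 = $30.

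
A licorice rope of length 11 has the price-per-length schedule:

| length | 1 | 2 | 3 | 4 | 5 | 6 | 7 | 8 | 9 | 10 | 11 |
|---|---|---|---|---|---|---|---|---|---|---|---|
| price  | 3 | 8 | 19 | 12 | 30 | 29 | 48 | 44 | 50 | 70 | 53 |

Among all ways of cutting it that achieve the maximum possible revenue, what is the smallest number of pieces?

2

Build r[k] bottom-up: r[k] = max over allowed piece i of (p[i] + r[k−i]).
r[1] = 3
r[2] = max(3+3, 8+0) = 8
r[3] = max(3+8, 8+3, 19+0) = 19
r[4] = max(3+19, 8+8, 19+3, 12+0) = 22
r[5] = max(3+22, 8+19, 19+8, 12+3, 30+0) = 30
r[6] = max(3+30, 8+22, 19+19, 12+8, 30+3, 29+0) = 38
r[7] = max(3+38, 8+30, 19+22, …, 29+3, 48+0) = 48
r[8] = max(3+48, 8+38, 19+30, …, 48+3, 44+0) = 51
r[9] = max(3+51, 8+48, 19+38, …, 44+3, 50+0) = 57
r[10] = max(3+57, 8+51, 19+48, …, 50+3, 70+0) = 70
r[11] = max(3+70, 8+57, 19+51, …, 70+3, 53+0) = 73
Maximum revenue is ¢73.
Now minimize piece count subject to staying optimal: for each k, pieces[k] = 1 + min over i with p[i]+r[k−i]=r[k] of pieces[k−i].
pieces[8] = 2
pieces[9] = 3
pieces[10] = 1
pieces[11] = 2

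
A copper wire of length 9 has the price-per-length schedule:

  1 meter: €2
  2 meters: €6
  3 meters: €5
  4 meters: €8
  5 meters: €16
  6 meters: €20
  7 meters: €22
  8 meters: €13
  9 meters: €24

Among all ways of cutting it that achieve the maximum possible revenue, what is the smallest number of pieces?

2

Build r[k] bottom-up: r[k] = max over allowed piece i of (p[i] + r[k−i]).
r[1] = 2
r[2] = 6
r[3] = 8  (first piece 1, then r[2]=6)
r[4] = 12  (first piece 2, then r[2]=6)
r[5] = 16
r[6] = 20
r[7] = 22  (first piece 1, then r[6]=20)
r[8] = 26  (first piece 2, then r[6]=20)
r[9] = 28  (first piece 1, then r[8]=26)
Maximum revenue is €28.
Now minimize piece count subject to staying optimal: for each k, pieces[k] = 1 + min over i with p[i]+r[k−i]=r[k] of pieces[k−i].
pieces[6] = 1
pieces[7] = 1
pieces[8] = 2
pieces[9] = 2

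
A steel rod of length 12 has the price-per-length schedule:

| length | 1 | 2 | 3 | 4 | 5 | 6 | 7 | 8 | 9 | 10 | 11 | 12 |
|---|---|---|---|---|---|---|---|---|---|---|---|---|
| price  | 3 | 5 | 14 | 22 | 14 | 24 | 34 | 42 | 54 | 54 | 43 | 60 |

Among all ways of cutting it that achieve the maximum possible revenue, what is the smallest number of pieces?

Consider every possible first cut. r[k] is the best of p[i]+r[k−i] over all sellable i≤k.
r[1] = 3
r[2] = 6  (first piece 1, then r[1]=3)
r[3] = 14
r[4] = 22
r[5] = 25  (first piece 1, then r[4]=22)
r[6] = 28  (first piece 1, then r[5]=25)
r[7] = 36  (first piece 3, then r[4]=22)
r[8] = 44  (first piece 4, then r[4]=22)
r[9] = 54
r[10] = 57  (first piece 1, then r[9]=54)
r[11] = 60  (first piece 1, then r[10]=57)
r[12] = 68  (first piece 3, then r[9]=54)
Maximum revenue is $68.
Now minimize piece count subject to staying optimal: for each k, pieces[k] = 1 + min over i with p[i]+r[k−i]=r[k] of pieces[k−i].
pieces[9] = 1
pieces[10] = 2
pieces[11] = 3
pieces[12] = 2

2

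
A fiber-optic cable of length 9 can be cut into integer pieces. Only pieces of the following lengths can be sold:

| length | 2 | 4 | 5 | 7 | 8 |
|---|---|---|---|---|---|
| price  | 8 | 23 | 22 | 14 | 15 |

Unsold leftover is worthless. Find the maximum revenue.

Let best[k] be the best obtainable value from length k. For each k, try every first piece i and keep the best of price[i] + best[k−i].
best[1] = 0
best[2] = 8
best[3] = 8
best[4] = 23
best[5] = 23
best[6] = 31  (first piece 2, then best[4]=23)
best[7] = 31
best[8] = 46  (first piece 4, then best[4]=23)
best[9] = 46
One optimal cutting: pieces 4 + 4 with 1 meter of scrap → $46.

46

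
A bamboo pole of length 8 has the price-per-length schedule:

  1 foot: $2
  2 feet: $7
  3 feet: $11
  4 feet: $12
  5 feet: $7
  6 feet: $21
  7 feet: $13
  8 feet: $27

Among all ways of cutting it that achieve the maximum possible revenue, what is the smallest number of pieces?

3

Consider every possible first cut. r[k] is the best of p[i]+r[k−i] over all sellable i≤k.
r[1] = 2
r[2] = 7
r[3] = 11
r[4] = 14  (first piece 2, then r[2]=7)
r[5] = 18  (first piece 2, then r[3]=11)
r[6] = 22  (first piece 3, then r[3]=11)
r[7] = 25  (first piece 2, then r[5]=18)
r[8] = 29  (first piece 2, then r[6]=22)
Maximum revenue is $29.
Now minimize piece count subject to staying optimal: for each k, pieces[k] = 1 + min over i with p[i]+r[k−i]=r[k] of pieces[k−i].
pieces[5] = 2
pieces[6] = 2
pieces[7] = 3
pieces[8] = 3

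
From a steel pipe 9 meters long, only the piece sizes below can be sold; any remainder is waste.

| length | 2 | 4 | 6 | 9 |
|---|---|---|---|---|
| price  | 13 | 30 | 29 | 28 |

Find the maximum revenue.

60

Build f[k] bottom-up: f[k] = max over allowed piece i of (p[i] + f[k−i]).
f[1] = 0
f[2] = 13
f[3] = 13
f[4] = max(13+13, 30+0) = 30
f[5] = max(13+13, 30+0) = 30
f[6] = max(13+30, 30+13, 29+0) = 43
f[7] = max(13+30, 30+13, 29+0) = 43
f[8] = max(13+43, 30+30, 29+13) = 60
f[9] = max(13+43, 30+30, 29+13, 28+0) = 60
One optimal cutting: pieces 4 + 4 with 1 meter of scrap → $60.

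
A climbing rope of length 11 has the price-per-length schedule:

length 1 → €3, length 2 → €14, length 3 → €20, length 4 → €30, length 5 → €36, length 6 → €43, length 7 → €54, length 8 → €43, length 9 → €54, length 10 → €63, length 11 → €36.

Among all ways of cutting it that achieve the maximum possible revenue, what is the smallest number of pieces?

2

Consider every possible first cut. r[k] is the best of p[i]+r[k−i] over all sellable i≤k.
r[1] = 3
r[2] = max(3+3, 14+0) = 14
r[3] = max(3+14, 14+3, 20+0) = 20
r[4] = max(3+20, 14+14, 20+3, 30+0) = 30
r[5] = max(3+30, 14+20, 20+14, 30+3, 36+0) = 36
r[6] = max(3+36, 14+30, 20+20, 30+14, 36+3, 43+0) = 44
r[7] = max(3+44, 14+36, 20+30, …, 43+3, 54+0) = 54
r[8] = max(3+54, 14+44, 20+36, …, 54+3, 43+0) = 60
r[9] = max(3+60, 14+54, 20+44, …, 43+3, 54+0) = 68
r[10] = max(3+68, 14+60, 20+54, …, 54+3, 63+0) = 74
r[11] = max(3+74, 14+68, 20+60, …, 63+3, 36+0) = 84
Maximum revenue is €84.
Now minimize piece count subject to staying optimal: for each k, pieces[k] = 1 + min over i with p[i]+r[k−i]=r[k] of pieces[k−i].
pieces[8] = 2
pieces[9] = 2
pieces[10] = 2
pieces[11] = 2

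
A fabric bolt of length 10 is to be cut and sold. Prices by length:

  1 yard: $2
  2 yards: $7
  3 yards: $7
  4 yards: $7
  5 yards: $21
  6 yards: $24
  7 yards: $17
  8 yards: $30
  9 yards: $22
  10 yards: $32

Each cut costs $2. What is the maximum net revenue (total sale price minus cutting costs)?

Build v[k] bottom-up: v[k] = max over allowed piece i of (p[i] + v[k−i]) − 2 per cut.
v[1] = 2
v[2] = 7
v[3] = 7  (first piece 1, then v[2]=7)
v[4] = 12  (first piece 2, then v[2]=7)
v[5] = 21
v[6] = 24
v[7] = 26  (first piece 2, then v[5]=21)
v[8] = 30
v[9] = 31  (first piece 2, then v[7]=26)
v[10] = 40  (first piece 5, then v[5]=21)
One optimal plan: pieces 5 + 5 (1 cut) → $42 − $2 = $40.

40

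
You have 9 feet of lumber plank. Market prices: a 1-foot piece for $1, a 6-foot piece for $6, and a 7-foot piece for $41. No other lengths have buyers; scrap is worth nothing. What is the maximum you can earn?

43

Build r[k] bottom-up: r[k] = max over allowed piece i of (p[i] + r[k−i]).
r[1] = 1
r[2] = 2  (first piece 1, then r[1]=1)
r[3] = 3  (first piece 1, then r[2]=2)
r[4] = 4  (first piece 1, then r[3]=3)
r[5] = 5  (first piece 1, then r[4]=4)
r[6] = 6  (first piece 1, then r[5]=5)
r[7] = 41
r[8] = 42  (first piece 1, then r[7]=41)
r[9] = 43  (first piece 1, then r[8]=42)
One optimal cutting: 7 + 1 + 1 → $43.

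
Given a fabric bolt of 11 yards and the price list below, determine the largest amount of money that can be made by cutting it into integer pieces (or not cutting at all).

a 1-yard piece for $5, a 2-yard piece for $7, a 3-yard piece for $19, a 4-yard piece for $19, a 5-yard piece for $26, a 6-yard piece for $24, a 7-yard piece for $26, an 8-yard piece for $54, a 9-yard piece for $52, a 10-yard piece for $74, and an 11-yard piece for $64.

79

Consider every possible first cut. R[k] is the best of p[i]+R[k−i] over all sellable i≤k.
R[1] = 5
R[2] = 10  (first piece 1, then R[1]=5)
R[3] = 19
R[4] = 24  (first piece 1, then R[3]=19)
R[5] = 29  (first piece 1, then R[4]=24)
R[6] = 38  (first piece 3, then R[3]=19)
R[7] = 43  (first piece 1, then R[6]=38)
R[8] = 54
R[9] = 59  (first piece 1, then R[8]=54)
R[10] = 74
R[11] = 79  (first piece 1, then R[10]=74)
One optimal cutting: 10 + 1 → $74 + $5 = $79.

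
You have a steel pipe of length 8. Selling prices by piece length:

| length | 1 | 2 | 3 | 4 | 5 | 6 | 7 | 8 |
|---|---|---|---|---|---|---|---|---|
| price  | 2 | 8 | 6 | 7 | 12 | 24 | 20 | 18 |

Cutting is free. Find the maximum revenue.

32

Build R[k] bottom-up: R[k] = max over allowed piece i of (p[i] + R[k−i]).
R[1] = 2
R[2] = max(2+2, 8+0) = 8
R[3] = max(2+8, 8+2, 6+0) = 10
R[4] = max(2+10, 8+8, 6+2, 7+0) = 16
R[5] = max(2+16, 8+10, 6+8, 7+2, 12+0) = 18
R[6] = max(2+18, 8+16, 6+10, 7+8, 12+2, 24+0) = 24
R[7] = max(2+24, 8+18, 6+16, …, 24+2, 20+0) = 26
R[8] = max(2+26, 8+24, 6+18, …, 20+2, 18+0) = 32
One optimal cutting: 2 + 2 + 2 + 2 → $8 + $8 + $8 + $8 = $32.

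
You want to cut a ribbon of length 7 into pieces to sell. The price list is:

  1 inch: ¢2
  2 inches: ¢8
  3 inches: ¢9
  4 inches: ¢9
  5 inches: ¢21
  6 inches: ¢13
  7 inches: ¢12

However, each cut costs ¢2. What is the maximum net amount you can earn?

Build r[k] bottom-up: r[k] = max over allowed piece i of (p[i] + r[k−i]) − 2 per cut.
r[1] = 2
r[2] = max(2+2-2, 8+0) = 8
r[3] = max(2+8-2, 8+2-2, 9+0) = 9
r[4] = max(2+9-2, 8+8-2, 9+2-2, 9+0) = 14
r[5] = max(2+14-2, 8+9-2, 9+8-2, 9+2-2, 21+0) = 21
r[6] = max(2+21-2, 8+14-2, 9+9-2, 9+8-2, 21+2-2, 13+0) = 21
r[7] = max(2+21-2, 8+21-2, 9+14-2, …, 13+2-2, 12+0) = 27
One optimal plan: pieces 5 + 2 (1 cut) → ¢29 − ¢2 = ¢27.

27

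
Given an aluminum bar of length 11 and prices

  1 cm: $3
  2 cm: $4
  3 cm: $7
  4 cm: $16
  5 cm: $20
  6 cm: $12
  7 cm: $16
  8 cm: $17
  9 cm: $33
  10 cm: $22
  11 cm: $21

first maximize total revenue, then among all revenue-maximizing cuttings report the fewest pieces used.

3

Consider every possible first cut. r[k] is the best of p[i]+r[k−i] over all sellable i≤k.
r[1] = 3
r[2] = max(3+3, 4+0) = 6
r[3] = max(3+6, 4+3, 7+0) = 9
r[4] = max(3+9, 4+6, 7+3, 16+0) = 16
r[5] = max(3+16, 4+9, 7+6, 16+3, 20+0) = 20
r[6] = max(3+20, 4+16, 7+9, 16+6, 20+3, 12+0) = 23
r[7] = max(3+23, 4+20, 7+16, …, 12+3, 16+0) = 26
r[8] = max(3+26, 4+23, 7+20, …, 16+3, 17+0) = 32
r[9] = max(3+32, 4+26, 7+23, …, 17+3, 33+0) = 36
r[10] = max(3+36, 4+32, 7+26, …, 33+3, 22+0) = 40
r[11] = max(3+40, 4+36, 7+32, …, 22+3, 21+0) = 43
Maximum revenue is $43.
Now minimize piece count subject to staying optimal: for each k, pieces[k] = 1 + min over i with p[i]+r[k−i]=r[k] of pieces[k−i].
pieces[8] = 2
pieces[9] = 2
pieces[10] = 2
pieces[11] = 3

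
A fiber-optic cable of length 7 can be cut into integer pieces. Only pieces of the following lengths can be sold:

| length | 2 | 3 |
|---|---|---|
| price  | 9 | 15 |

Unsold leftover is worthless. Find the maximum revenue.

33

Let best[k] be the best obtainable value from length k. For each k, try every first piece i and keep the best of price[i] + best[k−i].
best[1] = 0
best[2] = 9
best[3] = 15
best[4] = 18  (first piece 2, then best[2]=9)
best[5] = 24  (first piece 2, then best[3]=15)
best[6] = 30  (first piece 3, then best[3]=15)
best[7] = 33  (first piece 2, then best[5]=24)
One optimal cutting: 3 + 2 + 2 → $33.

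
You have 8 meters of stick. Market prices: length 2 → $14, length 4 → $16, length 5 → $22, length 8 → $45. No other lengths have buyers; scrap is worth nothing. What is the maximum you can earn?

Consider every possible first cut. r[k] is the best of p[i]+r[k−i] over all sellable i≤k.
r[1] = 0
r[2] = 14
r[3] = 14
r[4] = max(14+14, 16+0) = 28
r[5] = max(14+14, 16+0, 22+0) = 28
r[6] = max(14+28, 16+14, 22+0) = 42
r[7] = max(14+28, 16+14, 22+14) = 42
r[8] = max(14+42, 16+28, 22+14, 45+0) = 56
One optimal cutting: 2 + 2 + 2 + 2 → $56.

56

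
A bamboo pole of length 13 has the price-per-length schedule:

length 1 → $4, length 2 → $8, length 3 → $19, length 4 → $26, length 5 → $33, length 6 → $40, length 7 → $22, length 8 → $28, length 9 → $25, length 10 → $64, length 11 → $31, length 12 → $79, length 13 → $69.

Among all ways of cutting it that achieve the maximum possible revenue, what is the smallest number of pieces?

3

Consider every possible first cut. r[k] is the best of p[i]+r[k−i] over all sellable i≤k.
r[1] = 4
r[2] = max(4+4, 8+0) = 8
r[3] = max(4+8, 8+4, 19+0) = 19
r[4] = max(4+19, 8+8, 19+4, 26+0) = 26
r[5] = max(4+26, 8+19, 19+8, 26+4, 33+0) = 33
r[6] = max(4+33, 8+26, 19+19, 26+8, 33+4, 40+0) = 40
r[7] = max(4+40, 8+33, 19+26, …, 40+4, 22+0) = 45
r[8] = max(4+45, 8+40, 19+33, …, 22+4, 28+0) = 52
r[9] = max(4+52, 8+45, 19+40, …, 28+4, 25+0) = 59
r[10] = max(4+59, 8+52, 19+45, …, 25+4, 64+0) = 66
r[11] = max(4+66, 8+59, 19+52, …, 64+4, 31+0) = 73
r[12] = max(4+73, 8+66, 19+59, …, 31+4, 79+0) = 80
r[13] = max(4+80, 8+73, 19+66, …, 79+4, 69+0) = 85
Maximum revenue is $85.
Now minimize piece count subject to staying optimal: for each k, pieces[k] = 1 + min over i with p[i]+r[k−i]=r[k] of pieces[k−i].
pieces[10] = 2
pieces[11] = 2
pieces[12] = 2
pieces[13] = 3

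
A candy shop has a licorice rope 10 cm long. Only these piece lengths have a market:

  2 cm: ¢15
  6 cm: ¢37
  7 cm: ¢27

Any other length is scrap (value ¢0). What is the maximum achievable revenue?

75

Let best[k] be the best obtainable value from length k. For each k, try every first piece i and keep the best of price[i] + best[k−i].
best[1] = 0
best[2] = 15
best[3] = 15
best[4] = 30  (first piece 2, then best[2]=15)
best[5] = 30
best[6] = max(15+30, 37+0) = 45
best[7] = max(15+30, 37+0, 27+0) = 45
best[8] = max(15+45, 37+15, 27+0) = 60
best[9] = max(15+45, 37+15, 27+15) = 60
best[10] = max(15+60, 37+30, 27+15) = 75
One optimal cutting: 2 + 2 + 2 + 2 + 2 → ¢75.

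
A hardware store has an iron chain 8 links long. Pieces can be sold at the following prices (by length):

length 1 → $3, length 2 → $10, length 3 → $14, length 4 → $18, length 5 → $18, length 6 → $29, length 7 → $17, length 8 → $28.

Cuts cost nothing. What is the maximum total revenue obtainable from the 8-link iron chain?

Consider every possible first cut. R[k] is the best of p[i]+R[k−i] over all sellable i≤k.
R[1] = 3
R[2] = 10
R[3] = 14
R[4] = 20  (first piece 2, then R[2]=10)
R[5] = 24  (first piece 2, then R[3]=14)
R[6] = 30  (first piece 2, then R[4]=20)
R[7] = 34  (first piece 2, then R[5]=24)
R[8] = 40  (first piece 2, then R[6]=30)
One optimal cutting: 2 + 2 + 2 + 2 → $10 + $10 + $10 + $10 = $40.

40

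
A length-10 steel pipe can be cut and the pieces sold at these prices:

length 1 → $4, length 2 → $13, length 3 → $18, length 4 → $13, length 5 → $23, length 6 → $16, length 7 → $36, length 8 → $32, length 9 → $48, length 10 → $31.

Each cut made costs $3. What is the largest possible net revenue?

Let v[k] be the best obtainable value from length k. For each k, try every first piece i and keep the best of price[i] + v[k−i] minus the 3 cut fee when i<k.
v[1] = 4
v[2] = 13
v[3] = 18
v[4] = 23  (first piece 2, then v[2]=13)
v[5] = 28  (first piece 2, then v[3]=18)
v[6] = 33  (first piece 2, then v[4]=23)
v[7] = 38  (first piece 2, then v[5]=28)
v[8] = 43  (first piece 2, then v[6]=33)
v[9] = 48  (first piece 2, then v[7]=38)
v[10] = 53  (first piece 2, then v[8]=43)
One optimal plan: pieces 2 + 2 + 2 + 2 + 2 (4 cuts) → $65 − $12 = $53.

53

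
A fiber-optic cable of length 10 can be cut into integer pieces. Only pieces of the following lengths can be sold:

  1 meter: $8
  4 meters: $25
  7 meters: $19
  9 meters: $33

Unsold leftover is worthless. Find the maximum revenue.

80

Consider every possible first cut. best[k] is the best of p[i]+best[k−i] over all sellable i≤k.
best[1] = 8
best[2] = 16  (first piece 1, then best[1]=8)
best[3] = 24  (first piece 1, then best[2]=16)
best[4] = max(8+24, 25+0) = 32
best[5] = max(8+32, 25+8) = 40
best[6] = max(8+40, 25+16) = 48
best[7] = max(8+48, 25+24, 19+0) = 56
best[8] = max(8+56, 25+32, 19+8) = 64
best[9] = max(8+64, 25+40, 19+16, 33+0) = 72
best[10] = max(8+72, 25+48, 19+24, 33+8) = 80
One optimal cutting: 1 + 1 + 1 + 1 + 1 + 1 + 1 + 1 + 1 + 1 → $80.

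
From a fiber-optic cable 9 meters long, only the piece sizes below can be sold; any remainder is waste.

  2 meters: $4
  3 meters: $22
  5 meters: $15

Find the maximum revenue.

66

Let f[k] be the best obtainable value from length k. For each k, try every first piece i and keep the best of price[i] + f[k−i].
f[1] = 0
f[2] = 4
f[3] = max(4+0, 22+0) = 22
f[4] = max(4+4, 22+0) = 22
f[5] = max(4+22, 22+4, 15+0) = 26
f[6] = max(4+22, 22+22, 15+0) = 44
f[7] = max(4+26, 22+22, 15+4) = 44
f[8] = max(4+44, 22+26, 15+22) = 48
f[9] = max(4+44, 22+44, 15+22) = 66
One optimal cutting: 3 + 3 + 3 → $66.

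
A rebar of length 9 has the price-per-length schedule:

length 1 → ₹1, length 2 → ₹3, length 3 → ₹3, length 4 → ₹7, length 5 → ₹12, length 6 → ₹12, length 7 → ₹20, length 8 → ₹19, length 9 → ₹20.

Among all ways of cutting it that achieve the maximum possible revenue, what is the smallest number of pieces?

Consider every possible first cut. r[k] is the best of p[i]+r[k−i] over all sellable i≤k.
r[1] = 1
r[2] = 3
r[3] = 4  (first piece 1, then r[2]=3)
r[4] = 7
r[5] = 12
r[6] = 13  (first piece 1, then r[5]=12)
r[7] = 20
r[8] = 21  (first piece 1, then r[7]=20)
r[9] = 23  (first piece 2, then r[7]=20)
Maximum revenue is ₹23.
Now minimize piece count subject to staying optimal: for each k, pieces[k] = 1 + min over i with p[i]+r[k−i]=r[k] of pieces[k−i].
pieces[6] = 2
pieces[7] = 1
pieces[8] = 2
pieces[9] = 2

2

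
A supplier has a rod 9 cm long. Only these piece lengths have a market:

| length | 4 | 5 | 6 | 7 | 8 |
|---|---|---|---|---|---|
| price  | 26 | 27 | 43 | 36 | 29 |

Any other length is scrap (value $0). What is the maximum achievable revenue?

53

Consider every possible first cut. r[k] is the best of p[i]+r[k−i] over all sellable i≤k.
r[1] = 0
r[2] = 0
r[3] = 0
r[4] = 26
r[5] = max(26+0, 27+0) = 27
r[6] = max(26+0, 27+0, 43+0) = 43
r[7] = max(26+0, 27+0, 43+0, 36+0) = 43
r[8] = max(26+26, 27+0, 43+0, 36+0, 29+0) = 52
r[9] = max(26+27, 27+26, 43+0, 36+0, 29+0) = 53
One optimal cutting: 5 + 4 → $53.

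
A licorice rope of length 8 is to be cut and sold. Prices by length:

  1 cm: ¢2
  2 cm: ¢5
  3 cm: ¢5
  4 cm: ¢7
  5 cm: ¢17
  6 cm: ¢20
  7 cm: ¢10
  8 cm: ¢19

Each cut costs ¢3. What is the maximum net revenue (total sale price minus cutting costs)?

22

Consider every possible first cut. v[k] is the best of p[i]+v[k−i] over all sellable i≤k, charging 3 whenever i<k.
v[1] = 2
v[2] = max(2+2-3, 5+0) = 5
v[3] = max(2+5-3, 5+2-3, 5+0) = 5
v[4] = max(2+5-3, 5+5-3, 5+2-3, 7+0) = 7
v[5] = max(2+7-3, 5+5-3, 5+5-3, 7+2-3, 17+0) = 17
v[6] = max(2+17-3, 5+7-3, 5+5-3, 7+5-3, 17+2-3, 20+0) = 20
v[7] = max(2+20-3, 5+17-3, 5+7-3, …, 20+2-3, 10+0) = 19
v[8] = max(2+19-3, 5+20-3, 5+17-3, …, 10+2-3, 19+0) = 22
One optimal plan: pieces 6 + 2 (1 cut) → ¢25 − ¢3 = ¢22.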